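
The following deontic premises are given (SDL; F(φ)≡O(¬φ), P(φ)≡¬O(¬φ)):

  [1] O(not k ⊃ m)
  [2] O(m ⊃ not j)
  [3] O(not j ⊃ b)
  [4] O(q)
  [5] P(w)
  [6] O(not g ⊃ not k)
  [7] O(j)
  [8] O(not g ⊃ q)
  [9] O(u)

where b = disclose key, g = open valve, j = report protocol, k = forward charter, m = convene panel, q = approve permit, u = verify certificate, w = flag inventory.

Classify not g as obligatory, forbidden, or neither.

From premise 7 we have O(j).
Premise 2, O(m ⊃ not j), contraposes to O(j ⊃ not m); with O(j) we get O(not m).
Premise 1, O(not k ⊃ m), contraposes to O(not m ⊃ k); with O(not m) we get O(k).
Premise 6, O(not g ⊃ not k), contraposes to O(k ⊃ g); with O(k) we get O(g).
Premises 3, 4, 5, 8, 9 do not contribute to this derivation.
Thus O(g), which is F(not g): not g is forbidden.

Forbidden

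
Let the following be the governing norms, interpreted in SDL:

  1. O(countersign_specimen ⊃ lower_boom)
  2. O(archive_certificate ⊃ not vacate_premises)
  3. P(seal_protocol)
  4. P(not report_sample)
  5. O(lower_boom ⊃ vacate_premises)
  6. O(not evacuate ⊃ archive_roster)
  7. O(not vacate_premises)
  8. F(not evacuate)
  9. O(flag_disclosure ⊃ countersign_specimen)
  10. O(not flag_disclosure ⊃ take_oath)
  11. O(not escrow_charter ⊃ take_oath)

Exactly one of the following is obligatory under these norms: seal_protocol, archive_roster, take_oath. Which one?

take_oath

Premise 7 states O(not vacate_premises) outright.
Premise 5 is O(lower_boom ⊃ vacate_premises); contrapositively O(not vacate_premises ⊃ not lower_boom). Since O(not vacate_premises) holds, K gives O(not lower_boom).
Premise 1, O(countersign_specimen ⊃ lower_boom), contraposes to O(not lower_boom ⊃ not countersign_specimen); with O(not lower_boom) we get O(not countersign_specimen).
Premise 9, O(flag_disclosure ⊃ countersign_specimen), contraposes to O(not countersign_specimen ⊃ not flag_disclosure); with O(not countersign_specimen) we get O(not flag_disclosure).
Applying K to premise 10 (O(not flag_disclosure ⊃ take_oath)) and O(not flag_disclosure) yields O(take_oath).
So O(take_oath) holds — take_oath is obligatory. None of the other listed options is made obligatory by any chain of premises.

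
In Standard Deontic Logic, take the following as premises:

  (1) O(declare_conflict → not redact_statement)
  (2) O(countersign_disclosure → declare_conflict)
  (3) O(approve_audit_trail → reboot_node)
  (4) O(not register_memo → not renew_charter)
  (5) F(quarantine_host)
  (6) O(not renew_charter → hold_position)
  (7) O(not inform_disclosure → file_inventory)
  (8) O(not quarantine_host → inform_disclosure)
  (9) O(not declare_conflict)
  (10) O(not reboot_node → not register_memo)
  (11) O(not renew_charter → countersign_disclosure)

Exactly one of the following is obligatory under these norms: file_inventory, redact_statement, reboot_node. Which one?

reboot_node

Premise 9 gives O(not declare_conflict).
Premise 2 is O(countersign_disclosure → declare_conflict); contrapositively O(not declare_conflict → not countersign_disclosure). Since O(not declare_conflict) holds, K gives O(not countersign_disclosure).
The contrapositive of premise 11 (O(not renew_charter → countersign_disclosure)) is O(not countersign_disclosure → renew_charter), and O(not countersign_disclosure) is already established, so O(renew_charter).
The contrapositive of premise 4 (O(not register_memo → not renew_charter)) is O(renew_charter → register_memo), and O(renew_charter) is already established, so O(register_memo).
Premise 10 is O(not reboot_node → not register_memo); contrapositively O(register_memo → reboot_node). Since O(register_memo) holds, K gives O(reboot_node).
So O(reboot_node) holds — reboot_node is obligatory. None of the other listed options is made obligatory by any chain of premises.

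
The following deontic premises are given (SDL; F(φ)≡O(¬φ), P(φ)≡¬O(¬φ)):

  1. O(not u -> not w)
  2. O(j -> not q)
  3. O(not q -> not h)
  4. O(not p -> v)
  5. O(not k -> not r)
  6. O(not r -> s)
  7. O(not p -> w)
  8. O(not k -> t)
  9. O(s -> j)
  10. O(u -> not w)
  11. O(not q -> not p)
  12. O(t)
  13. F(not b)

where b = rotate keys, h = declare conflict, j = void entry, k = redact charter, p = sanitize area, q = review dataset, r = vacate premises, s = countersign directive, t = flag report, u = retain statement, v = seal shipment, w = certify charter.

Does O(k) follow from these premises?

Premises 1 and 10 cover both cases: O(not u -> not w) and O(u -> not w). Since not u ∨ u is a tautology, O(not w) follows.
Premise 7, O(not p -> w), contraposes to O(not w -> p); with O(not w) we get O(p).
Premise 11 is O(not q -> not p); contrapositively O(p -> q). Since O(p) holds, K gives O(q).
Premise 2, O(j -> not q), contraposes to O(q -> not j); with O(q) we get O(not j).
Premise 9 is O(s -> j); contrapositively O(not j -> not s). Since O(not j) holds, K gives O(not s).
Premise 6, O(not r -> s), contraposes to O(not s -> r); with O(not s) we get O(r).
The contrapositive of premise 5 (O(not k -> not r)) is O(r -> k), and O(r) is already established, so O(k).
Premises 3, 4, 8, 12, 13 do not contribute to this derivation.
So O(k) follows.

Yes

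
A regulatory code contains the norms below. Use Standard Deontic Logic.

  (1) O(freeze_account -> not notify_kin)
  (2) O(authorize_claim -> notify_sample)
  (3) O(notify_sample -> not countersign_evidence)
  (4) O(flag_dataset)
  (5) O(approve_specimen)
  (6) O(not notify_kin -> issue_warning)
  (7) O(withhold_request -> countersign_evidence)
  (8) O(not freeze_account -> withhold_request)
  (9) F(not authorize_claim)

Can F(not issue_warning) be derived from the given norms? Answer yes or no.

Premise 9, F(not authorize_claim), is equivalent to O(authorize_claim).
From O(authorize_claim) and premise 2, O(authorize_claim -> notify_sample), we obtain O(notify_sample).
With premise 3, O(notify_sample -> not countersign_evidence), the K-axiom yields O(not countersign_evidence).
The contrapositive of premise 7 (O(withhold_request -> countersign_evidence)) is O(not countersign_evidence -> not withhold_request), and O(not countersign_evidence) is already established, so O(not withhold_request).
Premise 8 is O(not freeze_account -> withhold_request); contrapositively O(not withhold_request -> freeze_account). Since O(not withhold_request) holds, K gives O(freeze_account).
Applying K to premise 1 (O(freeze_account -> not notify_kin)) and O(freeze_account) yields O(not notify_kin).
From O(not notify_kin) and premise 6, O(not notify_kin -> issue_warning), we obtain O(issue_warning).
Premises 4, 5 do not contribute to this derivation.
So O(issue_warning) holds, i.e. F(not issue_warning). The claim follows.

Yes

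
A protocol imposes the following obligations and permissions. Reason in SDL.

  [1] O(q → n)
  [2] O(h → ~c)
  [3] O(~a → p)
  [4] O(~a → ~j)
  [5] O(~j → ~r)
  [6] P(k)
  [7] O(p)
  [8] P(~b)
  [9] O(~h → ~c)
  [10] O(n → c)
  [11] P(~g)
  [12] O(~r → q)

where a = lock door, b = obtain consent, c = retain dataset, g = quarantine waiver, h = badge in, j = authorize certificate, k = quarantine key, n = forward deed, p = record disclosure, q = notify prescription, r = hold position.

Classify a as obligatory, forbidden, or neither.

By case analysis on ~h: premise 9 gives O(~h → ~c) and premise 2 gives O(h → ~c), so O(~c) either way.
Premise 10 is O(n → c); contrapositively O(~c → ~n). Since O(~c) holds, K gives O(~n).
Premise 1, O(q → n), contraposes to O(~n → ~q); with O(~n) we get O(~q).
Premise 12 is O(~r → q); contrapositively O(~q → r). Since O(~q) holds, K gives O(r).
The contrapositive of premise 5 (O(~j → ~r)) is O(r → j), and O(r) is already established, so O(j).
Premise 4 is O(~a → ~j); contrapositively O(j → a). Since O(j) holds, K gives O(a).
Premises 3, 6, 7, 8, 11 do not contribute to this derivation.
Hence a is obligatory.

Obligatory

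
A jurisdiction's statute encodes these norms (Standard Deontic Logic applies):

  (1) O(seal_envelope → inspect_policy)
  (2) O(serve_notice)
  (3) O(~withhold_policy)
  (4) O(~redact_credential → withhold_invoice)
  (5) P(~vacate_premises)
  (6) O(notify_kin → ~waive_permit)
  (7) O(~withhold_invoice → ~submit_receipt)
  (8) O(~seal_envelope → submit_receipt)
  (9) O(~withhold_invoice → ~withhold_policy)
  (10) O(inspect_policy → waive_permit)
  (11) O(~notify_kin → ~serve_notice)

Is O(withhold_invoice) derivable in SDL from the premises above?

Premise 2 states O(serve_notice) outright.
The contrapositive of premise 11 (O(~notify_kin → ~serve_notice)) is O(serve_notice → notify_kin), and O(serve_notice) is already established, so O(notify_kin).
From O(notify_kin) and premise 6, O(notify_kin → ~waive_permit), we obtain O(~waive_permit).
Premise 10, O(inspect_policy → waive_permit), contraposes to O(~waive_permit → ~inspect_policy); with O(~waive_permit) we get O(~inspect_policy).
Premise 1 is O(seal_envelope → inspect_policy); contrapositively O(~inspect_policy → ~seal_envelope). Since O(~inspect_policy) holds, K gives O(~seal_envelope).
From O(~seal_envelope) and premise 8, O(~seal_envelope → submit_receipt), we obtain O(submit_receipt).
Premise 7 is O(~withhold_invoice → ~submit_receipt); contrapositively O(submit_receipt → withhold_invoice). Since O(submit_receipt) holds, K gives O(withhold_invoice).
Premises 3, 4, 5, 9 do not contribute to this derivation.
So O(withhold_invoice) follows.

Yes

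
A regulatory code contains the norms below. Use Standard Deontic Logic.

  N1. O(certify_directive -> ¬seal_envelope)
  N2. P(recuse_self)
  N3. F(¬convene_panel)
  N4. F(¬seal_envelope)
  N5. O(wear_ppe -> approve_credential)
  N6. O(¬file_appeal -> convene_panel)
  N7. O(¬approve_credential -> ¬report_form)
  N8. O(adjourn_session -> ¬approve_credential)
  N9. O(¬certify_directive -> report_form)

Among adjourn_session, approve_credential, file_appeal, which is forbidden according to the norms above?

Premise 4 is F(¬seal_envelope), i.e. O(seal_envelope).
Premise 1, O(certify_directive -> ¬seal_envelope), contraposes to O(seal_envelope -> ¬certify_directive); with O(seal_envelope) we get O(¬certify_directive).
Premise 9 is O(¬certify_directive -> report_form); since O(¬certify_directive), deontic closure gives O(report_form).
The contrapositive of premise 7 (O(¬approve_credential -> ¬report_form)) is O(report_form -> approve_credential), and O(report_form) is already established, so O(approve_credential).
Premise 8, O(adjourn_session -> ¬approve_credential), contraposes to O(approve_credential -> ¬adjourn_session); with O(approve_credential) we get O(¬adjourn_session).
So O(¬adjourn_session) holds, i.e. adjourn_session is forbidden. None of the other listed options is forbidden under the premises.

adjourn_session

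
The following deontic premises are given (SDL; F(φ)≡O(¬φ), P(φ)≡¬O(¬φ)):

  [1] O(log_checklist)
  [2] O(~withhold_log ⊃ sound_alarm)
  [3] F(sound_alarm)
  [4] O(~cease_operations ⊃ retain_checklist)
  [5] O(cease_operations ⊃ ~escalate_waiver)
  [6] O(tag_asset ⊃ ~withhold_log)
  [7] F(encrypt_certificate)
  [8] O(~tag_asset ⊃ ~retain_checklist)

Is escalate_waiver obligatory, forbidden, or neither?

Forbidden

Premise 3, F(sound_alarm), is equivalent to O(~sound_alarm).
The contrapositive of premise 2 (O(~withhold_log ⊃ sound_alarm)) is O(~sound_alarm ⊃ withhold_log), and O(~sound_alarm) is already established, so O(withhold_log).
Premise 6 is O(tag_asset ⊃ ~withhold_log); contrapositively O(withhold_log ⊃ ~tag_asset). Since O(withhold_log) holds, K gives O(~tag_asset).
From O(~tag_asset) and premise 8, O(~tag_asset ⊃ ~retain_checklist), we obtain O(~retain_checklist).
Premise 4, O(~cease_operations ⊃ retain_checklist), contraposes to O(~retain_checklist ⊃ cease_operations); with O(~retain_checklist) we get O(cease_operations).
Premise 5 is O(cease_operations ⊃ ~escalate_waiver); since O(cease_operations), deontic closure gives O(~escalate_waiver).
Premises 1, 7 do not contribute to this derivation.
Thus O(~escalate_waiver), which is F(escalate_waiver): escalate_waiver is forbidden.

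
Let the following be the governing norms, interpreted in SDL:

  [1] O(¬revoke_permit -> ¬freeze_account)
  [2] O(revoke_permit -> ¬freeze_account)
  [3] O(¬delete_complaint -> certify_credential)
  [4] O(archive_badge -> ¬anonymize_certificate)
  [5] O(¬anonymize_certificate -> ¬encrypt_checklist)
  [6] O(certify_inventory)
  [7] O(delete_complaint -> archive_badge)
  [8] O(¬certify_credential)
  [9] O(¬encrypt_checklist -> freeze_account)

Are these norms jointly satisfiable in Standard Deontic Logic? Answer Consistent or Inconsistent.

Inconsistent

By case analysis on ¬revoke_permit: premise 1 gives O(¬revoke_permit -> ¬freeze_account) and premise 2 gives O(revoke_permit -> ¬freeze_account), so O(¬freeze_account) either way.
Premise 9, O(¬encrypt_checklist -> freeze_account), contraposes to O(¬freeze_account -> encrypt_checklist); with O(¬freeze_account) we get O(encrypt_checklist).
Premise 5, O(¬anonymize_certificate -> ¬encrypt_checklist), contraposes to O(encrypt_checklist -> anonymize_certificate); with O(encrypt_checklist) we get O(anonymize_certificate).
The contrapositive of premise 4 (O(archive_badge -> ¬anonymize_certificate)) is O(anonymize_certificate -> ¬archive_badge), and O(anonymize_certificate) is already established, so O(¬archive_badge).
Premise 7, O(delete_complaint -> archive_badge), contraposes to O(¬archive_badge -> ¬delete_complaint); with O(¬archive_badge) we get O(¬delete_complaint).
Applying K to premise 3 (O(¬delete_complaint -> certify_credential)) and O(¬delete_complaint) yields O(certify_credential).
However, premise 8 gives O(¬certify_credential).
We now have both O(certify_credential) and O(¬certify_credential) — certify_credential is simultaneously obligatory and forbidden, violating the D-axiom.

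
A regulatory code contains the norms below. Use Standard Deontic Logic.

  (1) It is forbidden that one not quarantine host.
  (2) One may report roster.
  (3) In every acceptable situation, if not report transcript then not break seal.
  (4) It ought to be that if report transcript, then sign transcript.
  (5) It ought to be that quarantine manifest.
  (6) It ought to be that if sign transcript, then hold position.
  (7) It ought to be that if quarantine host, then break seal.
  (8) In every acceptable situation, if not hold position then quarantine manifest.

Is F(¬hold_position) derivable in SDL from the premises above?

F(¬quarantine_host) at premise 1 means O(quarantine_host).
Premise 7 is O(quarantine_host → break_seal); since O(quarantine_host), deontic closure gives O(break_seal).
The contrapositive of premise 3 (O(¬report_transcript → ¬break_seal)) is O(break_seal → report_transcript), and O(break_seal) is already established, so O(report_transcript).
Premise 4 is O(report_transcript → sign_transcript); since O(report_transcript), deontic closure gives O(sign_transcript).
Applying K to premise 6 (O(sign_transcript → hold_position)) and O(sign_transcript) yields O(hold_position).
Premises 2, 5, 8 do not contribute to this derivation.
So O(hold_position) holds, i.e. F(¬hold_position). The claim follows.

Yes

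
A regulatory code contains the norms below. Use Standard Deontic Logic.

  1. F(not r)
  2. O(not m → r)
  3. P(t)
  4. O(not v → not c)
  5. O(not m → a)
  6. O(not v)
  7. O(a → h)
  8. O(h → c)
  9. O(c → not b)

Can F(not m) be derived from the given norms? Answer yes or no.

From premise 6 we have O(not v).
Applying K to premise 4 (O(not v → not c)) and O(not v) yields O(not c).
Premise 8, O(h → c), contraposes to O(not c → not h); with O(not c) we get O(not h).
Premise 7 is O(a → h); contrapositively O(not h → not a). Since O(not h) holds, K gives O(not a).
The contrapositive of premise 5 (O(not m → a)) is O(not a → m), and O(not a) is already established, so O(m).
Premises 1, 2, 3, 9 do not contribute to this derivation.
So O(m) holds, i.e. F(not m). The claim follows.

Yes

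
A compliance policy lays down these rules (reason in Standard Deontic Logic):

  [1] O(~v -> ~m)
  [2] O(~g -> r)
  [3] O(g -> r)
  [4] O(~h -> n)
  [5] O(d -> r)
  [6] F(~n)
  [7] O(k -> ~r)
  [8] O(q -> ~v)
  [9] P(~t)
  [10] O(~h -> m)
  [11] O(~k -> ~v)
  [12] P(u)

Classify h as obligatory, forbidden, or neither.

Premises 2 and 3 are O(~g -> r) and O(g -> r); every ideal world satisfies ~g or g, so in either case r holds — hence O(r).
Premise 7 is O(k -> ~r); contrapositively O(r -> ~k). Since O(r) holds, K gives O(~k).
With premise 11, O(~k -> ~v), the K-axiom yields O(~v).
Applying K to premise 1 (O(~v -> ~m)) and O(~v) yields O(~m).
The contrapositive of premise 10 (O(~h -> m)) is O(~m -> h), and O(~m) is already established, so O(h).
Premises 4, 5, 6, 8, 9, 12 do not contribute to this derivation.
Hence h is obligatory.

Obligatory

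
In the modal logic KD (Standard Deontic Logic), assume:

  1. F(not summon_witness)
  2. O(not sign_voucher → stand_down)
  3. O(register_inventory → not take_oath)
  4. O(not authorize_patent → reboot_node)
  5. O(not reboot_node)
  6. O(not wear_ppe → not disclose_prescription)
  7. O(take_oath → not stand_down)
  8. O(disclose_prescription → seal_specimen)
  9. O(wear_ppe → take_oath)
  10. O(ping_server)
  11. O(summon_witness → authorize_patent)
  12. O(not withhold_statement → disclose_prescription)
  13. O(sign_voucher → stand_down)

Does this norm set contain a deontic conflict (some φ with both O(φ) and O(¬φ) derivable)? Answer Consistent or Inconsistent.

Premise 4 is O(not authorize_patent → reboot_node), but O(not authorize_patent) is not derivable from the premises, so it does not yield O(reboot_node).
So O(reboot_node) is not derivable, and the apparent clash with O(not reboot_node) does not arise.
A world satisfying every obligation exists (e.g. authorize_patent=true, disclose_prescription=false, ping_server=true, reboot_node=false, register_inventory=false, seal_specimen=false, sign_voucher=false, stand_down=true, summon_witness=true, take_oath=false, wear_ppe=false, withhold_statement=true); no atom is both obligatory and forbidden, so the set is consistent.

Consistent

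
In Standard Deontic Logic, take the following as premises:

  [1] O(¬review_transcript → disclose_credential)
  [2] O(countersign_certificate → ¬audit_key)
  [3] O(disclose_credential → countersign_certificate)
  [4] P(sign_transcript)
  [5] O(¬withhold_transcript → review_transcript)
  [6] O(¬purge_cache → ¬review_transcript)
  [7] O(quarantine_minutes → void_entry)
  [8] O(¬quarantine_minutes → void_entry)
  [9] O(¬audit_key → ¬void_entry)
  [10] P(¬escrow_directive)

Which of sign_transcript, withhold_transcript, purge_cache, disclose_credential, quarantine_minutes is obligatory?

purge_cache

Premises 8 and 7 cover both cases: O(¬quarantine_minutes → void_entry) and O(quarantine_minutes → void_entry). Since ¬quarantine_minutes ∨ quarantine_minutes is a tautology, O(void_entry) follows.
The contrapositive of premise 9 (O(¬audit_key → ¬void_entry)) is O(void_entry → audit_key), and O(void_entry) is already established, so O(audit_key).
Premise 2, O(countersign_certificate → ¬audit_key), contraposes to O(audit_key → ¬countersign_certificate); with O(audit_key) we get O(¬countersign_certificate).
The contrapositive of premise 3 (O(disclose_credential → countersign_certificate)) is O(¬countersign_certificate → ¬disclose_credential), and O(¬countersign_certificate) is already established, so O(¬disclose_credential).
The contrapositive of premise 1 (O(¬review_transcript → disclose_credential)) is O(¬disclose_credential → review_transcript), and O(¬disclose_credential) is already established, so O(review_transcript).
Premise 6, O(¬purge_cache → ¬review_transcript), contraposes to O(review_transcript → purge_cache); with O(review_transcript) we get O(purge_cache).
So O(purge_cache) holds — purge_cache is obligatory. None of the other listed options is made obligatory by any chain of premises.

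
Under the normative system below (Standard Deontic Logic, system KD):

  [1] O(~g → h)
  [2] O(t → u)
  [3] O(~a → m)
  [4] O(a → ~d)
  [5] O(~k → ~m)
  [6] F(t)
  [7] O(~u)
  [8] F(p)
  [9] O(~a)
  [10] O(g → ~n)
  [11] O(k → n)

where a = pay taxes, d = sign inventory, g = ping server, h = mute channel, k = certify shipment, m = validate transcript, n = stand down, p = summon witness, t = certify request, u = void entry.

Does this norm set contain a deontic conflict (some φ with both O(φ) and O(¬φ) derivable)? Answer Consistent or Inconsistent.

Consistent

Premise 2 is O(t → u), but O(t) is not derivable from the premises, so it does not yield O(u).
So O(u) is not derivable, and the apparent clash with O(~u) does not arise.
A world satisfying every obligation exists (e.g. a=false, d=false, g=false, h=true, k=true, m=true, n=true, p=false, t=false, u=false); no atom is both obligatory and forbidden, so the set is consistent.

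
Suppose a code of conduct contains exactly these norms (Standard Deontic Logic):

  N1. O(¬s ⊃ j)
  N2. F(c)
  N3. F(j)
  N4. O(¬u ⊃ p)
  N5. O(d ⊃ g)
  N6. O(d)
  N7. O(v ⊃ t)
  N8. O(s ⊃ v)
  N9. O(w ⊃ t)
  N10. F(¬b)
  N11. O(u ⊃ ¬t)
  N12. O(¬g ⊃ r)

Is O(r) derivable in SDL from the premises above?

Premise 12 is O(¬g ⊃ r), but O(¬g) is not derivable from the premises, so it does not yield O(r).
No other premise forces O(r). An ideal world satisfying every premise can still have r false, so O(r) is not derivable.

No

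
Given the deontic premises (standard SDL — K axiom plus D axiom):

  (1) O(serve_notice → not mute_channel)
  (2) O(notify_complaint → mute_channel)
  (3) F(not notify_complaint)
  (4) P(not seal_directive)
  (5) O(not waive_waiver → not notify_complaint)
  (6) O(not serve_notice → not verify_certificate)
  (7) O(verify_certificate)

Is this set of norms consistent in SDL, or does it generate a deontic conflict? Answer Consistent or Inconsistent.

Inconsistent

From premise 7 we have O(verify_certificate).
The contrapositive of premise 6 (O(not serve_notice → not verify_certificate)) is O(verify_certificate → serve_notice), and O(verify_certificate) is already established, so O(serve_notice).
Applying K to premise 1 (O(serve_notice → not mute_channel)) and O(serve_notice) yields O(not mute_channel).
Premise 2 is O(notify_complaint → mute_channel); contrapositively O(not mute_channel → not notify_complaint). Since O(not mute_channel) holds, K gives O(not notify_complaint).
But premise 3, F(not notify_complaint), means O(notify_complaint).
We now have both O(not notify_complaint) and O(notify_complaint) — notify_complaint is simultaneously obligatory and forbidden, violating the D-axiom.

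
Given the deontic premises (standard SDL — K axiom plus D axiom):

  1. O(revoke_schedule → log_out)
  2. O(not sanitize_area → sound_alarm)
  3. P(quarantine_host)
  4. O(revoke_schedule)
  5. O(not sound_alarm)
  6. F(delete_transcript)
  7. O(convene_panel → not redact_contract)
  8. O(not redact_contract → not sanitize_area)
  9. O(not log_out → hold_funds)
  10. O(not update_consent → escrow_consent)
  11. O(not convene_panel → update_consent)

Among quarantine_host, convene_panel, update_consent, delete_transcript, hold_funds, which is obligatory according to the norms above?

update_consent

From premise 5 we have O(not sound_alarm).
The contrapositive of premise 2 (O(not sanitize_area → sound_alarm)) is O(not sound_alarm → sanitize_area), and O(not sound_alarm) is already established, so O(sanitize_area).
Premise 8 is O(not redact_contract → not sanitize_area); contrapositively O(sanitize_area → redact_contract). Since O(sanitize_area) holds, K gives O(redact_contract).
Premise 7 is O(convene_panel → not redact_contract); contrapositively O(redact_contract → not convene_panel). Since O(redact_contract) holds, K gives O(not convene_panel).
From O(not convene_panel) and premise 11, O(not convene_panel → update_consent), we obtain O(update_consent).
So O(update_consent) holds — update_consent is obligatory. None of the other listed options is made obligatory by any chain of premises.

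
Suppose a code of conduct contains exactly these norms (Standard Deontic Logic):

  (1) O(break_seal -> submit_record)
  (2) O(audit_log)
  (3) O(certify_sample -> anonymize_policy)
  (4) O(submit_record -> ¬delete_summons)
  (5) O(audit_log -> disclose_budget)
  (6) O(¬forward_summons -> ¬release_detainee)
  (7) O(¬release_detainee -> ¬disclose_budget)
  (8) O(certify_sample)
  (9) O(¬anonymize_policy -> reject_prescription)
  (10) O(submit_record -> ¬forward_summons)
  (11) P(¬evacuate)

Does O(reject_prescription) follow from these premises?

Premise 9 is O(¬anonymize_policy -> reject_prescription), but O(¬anonymize_policy) is not derivable from the premises, so it does not yield O(reject_prescription).
No other premise forces O(reject_prescription). An ideal world satisfying every premise can still have reject_prescription false, so O(reject_prescription) is not derivable.

No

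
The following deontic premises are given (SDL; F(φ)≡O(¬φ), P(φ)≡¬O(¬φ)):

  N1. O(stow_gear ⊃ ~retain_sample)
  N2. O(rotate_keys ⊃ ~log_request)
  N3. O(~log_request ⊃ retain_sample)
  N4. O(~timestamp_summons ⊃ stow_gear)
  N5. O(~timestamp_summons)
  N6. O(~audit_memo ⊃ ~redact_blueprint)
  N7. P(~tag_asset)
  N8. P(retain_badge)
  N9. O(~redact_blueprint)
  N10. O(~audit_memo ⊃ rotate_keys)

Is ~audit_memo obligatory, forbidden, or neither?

Forbidden

Premise 5 states O(~timestamp_summons) outright.
Premise 4 is O(~timestamp_summons ⊃ stow_gear); since O(~timestamp_summons), deontic closure gives O(stow_gear).
Applying K to premise 1 (O(stow_gear ⊃ ~retain_sample)) and O(stow_gear) yields O(~retain_sample).
Premise 3 is O(~log_request ⊃ retain_sample); contrapositively O(~retain_sample ⊃ log_request). Since O(~retain_sample) holds, K gives O(log_request).
Premise 2 is O(rotate_keys ⊃ ~log_request); contrapositively O(log_request ⊃ ~rotate_keys). Since O(log_request) holds, K gives O(~rotate_keys).
Premise 10 is O(~audit_memo ⊃ rotate_keys); contrapositively O(~rotate_keys ⊃ audit_memo). Since O(~rotate_keys) holds, K gives O(audit_memo).
Premises 6, 7, 8, 9 do not contribute to this derivation.
Thus O(audit_memo), which is F(~audit_memo): ~audit_memo is forbidden.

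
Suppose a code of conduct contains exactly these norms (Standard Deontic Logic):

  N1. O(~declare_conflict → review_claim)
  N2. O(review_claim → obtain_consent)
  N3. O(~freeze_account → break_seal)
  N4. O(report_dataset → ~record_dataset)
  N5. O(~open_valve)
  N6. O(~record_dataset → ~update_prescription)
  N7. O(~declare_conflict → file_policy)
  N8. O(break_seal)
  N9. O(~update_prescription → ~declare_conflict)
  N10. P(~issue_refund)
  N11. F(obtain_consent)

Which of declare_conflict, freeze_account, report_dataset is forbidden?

report_dataset

F(obtain_consent) at premise 11 means O(~obtain_consent).
Premise 2 is O(review_claim → obtain_consent); contrapositively O(~obtain_consent → ~review_claim). Since O(~obtain_consent) holds, K gives O(~review_claim).
Premise 1 is O(~declare_conflict → review_claim); contrapositively O(~review_claim → declare_conflict). Since O(~review_claim) holds, K gives O(declare_conflict).
The contrapositive of premise 9 (O(~update_prescription → ~declare_conflict)) is O(declare_conflict → update_prescription), and O(declare_conflict) is already established, so O(update_prescription).
Premise 6 is O(~record_dataset → ~update_prescription); contrapositively O(update_prescription → record_dataset). Since O(update_prescription) holds, K gives O(record_dataset).
Premise 4, O(report_dataset → ~record_dataset), contraposes to O(record_dataset → ~report_dataset); with O(record_dataset) we get O(~report_dataset).
So O(~report_dataset) holds, i.e. report_dataset is forbidden. None of the other listed options is forbidden under the premises.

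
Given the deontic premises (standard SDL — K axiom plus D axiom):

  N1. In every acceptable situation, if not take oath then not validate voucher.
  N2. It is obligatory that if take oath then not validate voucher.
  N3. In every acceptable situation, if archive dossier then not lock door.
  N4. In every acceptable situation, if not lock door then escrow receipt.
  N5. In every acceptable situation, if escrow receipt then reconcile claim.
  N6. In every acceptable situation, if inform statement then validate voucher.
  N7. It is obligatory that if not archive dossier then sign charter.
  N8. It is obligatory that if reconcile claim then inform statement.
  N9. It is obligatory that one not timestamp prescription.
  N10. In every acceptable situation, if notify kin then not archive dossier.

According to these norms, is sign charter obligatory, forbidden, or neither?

Obligatory

Premises 1 and 2 are O(¬take_oath → ¬validate_voucher) and O(take_oath → ¬validate_voucher); every ideal world satisfies ¬take_oath or take_oath, so in either case ¬validate_voucher holds — hence O(¬validate_voucher).
Premise 6 is O(inform_statement → validate_voucher); contrapositively O(¬validate_voucher → ¬inform_statement). Since O(¬validate_voucher) holds, K gives O(¬inform_statement).
The contrapositive of premise 8 (O(reconcile_claim → inform_statement)) is O(¬inform_statement → ¬reconcile_claim), and O(¬inform_statement) is already established, so O(¬reconcile_claim).
Premise 5, O(escrow_receipt → reconcile_claim), contraposes to O(¬reconcile_claim → ¬escrow_receipt); with O(¬reconcile_claim) we get O(¬escrow_receipt).
Premise 4 is O(¬lock_door → escrow_receipt); contrapositively O(¬escrow_receipt → lock_door). Since O(¬escrow_receipt) holds, K gives O(lock_door).
Premise 3, O(archive_dossier → ¬lock_door), contraposes to O(lock_door → ¬archive_dossier); with O(lock_door) we get O(¬archive_dossier).
From O(¬archive_dossier) and premise 7, O(¬archive_dossier → sign_charter), we obtain O(sign_charter).
Premises 9, 10 do not contribute to this derivation.
Hence sign_charter is obligatory.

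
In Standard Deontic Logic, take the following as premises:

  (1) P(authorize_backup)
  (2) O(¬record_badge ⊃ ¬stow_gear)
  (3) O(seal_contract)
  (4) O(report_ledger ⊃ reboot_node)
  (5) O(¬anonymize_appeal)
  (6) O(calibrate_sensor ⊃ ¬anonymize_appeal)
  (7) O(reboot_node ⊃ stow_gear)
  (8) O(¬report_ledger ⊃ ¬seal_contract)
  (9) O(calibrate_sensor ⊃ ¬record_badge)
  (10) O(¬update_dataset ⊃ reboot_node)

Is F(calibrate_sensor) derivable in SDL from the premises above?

Yes

Premise 3 gives O(seal_contract).
Premise 8, O(¬report_ledger ⊃ ¬seal_contract), contraposes to O(seal_contract ⊃ report_ledger); with O(seal_contract) we get O(report_ledger).
Premise 4 is O(report_ledger ⊃ reboot_node); since O(report_ledger), deontic closure gives O(reboot_node).
From O(reboot_node) and premise 7, O(reboot_node ⊃ stow_gear), we obtain O(stow_gear).
Premise 2, O(¬record_badge ⊃ ¬stow_gear), contraposes to O(stow_gear ⊃ record_badge); with O(stow_gear) we get O(record_badge).
Premise 9, O(calibrate_sensor ⊃ ¬record_badge), contraposes to O(record_badge ⊃ ¬calibrate_sensor); with O(record_badge) we get O(¬calibrate_sensor).
Premises 1, 5, 6, 10 do not contribute to this derivation.
So O(¬calibrate_sensor) holds, i.e. F(calibrate_sensor). The claim follows.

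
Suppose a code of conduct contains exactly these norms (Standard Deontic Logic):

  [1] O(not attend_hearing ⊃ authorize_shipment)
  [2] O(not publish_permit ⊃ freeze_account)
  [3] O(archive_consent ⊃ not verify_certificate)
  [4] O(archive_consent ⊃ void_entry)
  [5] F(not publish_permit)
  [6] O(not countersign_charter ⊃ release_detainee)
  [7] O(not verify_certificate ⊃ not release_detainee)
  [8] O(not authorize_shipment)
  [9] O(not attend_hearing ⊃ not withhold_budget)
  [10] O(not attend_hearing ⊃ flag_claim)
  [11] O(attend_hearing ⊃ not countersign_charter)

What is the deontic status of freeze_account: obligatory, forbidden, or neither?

Premise 2 is O(not publish_permit ⊃ freeze_account), but O(not publish_permit) is not derivable from the premises, so it does not yield O(freeze_account).
No premise or chain of K-axiom applications forces O(freeze_account), and none forces O(not freeze_account). So freeze_account is neither obligatory nor forbidden under these norms.

Neither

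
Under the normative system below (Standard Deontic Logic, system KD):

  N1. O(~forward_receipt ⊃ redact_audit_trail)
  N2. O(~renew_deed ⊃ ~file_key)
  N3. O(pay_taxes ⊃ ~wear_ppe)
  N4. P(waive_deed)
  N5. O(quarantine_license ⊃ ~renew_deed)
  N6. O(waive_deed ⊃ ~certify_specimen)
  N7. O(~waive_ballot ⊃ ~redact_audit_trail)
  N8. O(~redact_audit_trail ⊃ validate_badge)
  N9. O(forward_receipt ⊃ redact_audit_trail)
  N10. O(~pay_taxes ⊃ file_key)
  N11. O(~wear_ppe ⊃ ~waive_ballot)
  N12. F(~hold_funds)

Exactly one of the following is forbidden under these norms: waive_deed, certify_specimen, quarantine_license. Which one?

Premises 1 and 9 cover both cases: O(~forward_receipt ⊃ redact_audit_trail) and O(forward_receipt ⊃ redact_audit_trail). Since ~forward_receipt ∨ forward_receipt is a tautology, O(redact_audit_trail) follows.
Premise 7 is O(~waive_ballot ⊃ ~redact_audit_trail); contrapositively O(redact_audit_trail ⊃ waive_ballot). Since O(redact_audit_trail) holds, K gives O(waive_ballot).
Premise 11, O(~wear_ppe ⊃ ~waive_ballot), contraposes to O(waive_ballot ⊃ wear_ppe); with O(waive_ballot) we get O(wear_ppe).
Premise 3, O(pay_taxes ⊃ ~wear_ppe), contraposes to O(wear_ppe ⊃ ~pay_taxes); with O(wear_ppe) we get O(~pay_taxes).
From O(~pay_taxes) and premise 10, O(~pay_taxes ⊃ file_key), we obtain O(file_key).
The contrapositive of premise 2 (O(~renew_deed ⊃ ~file_key)) is O(file_key ⊃ renew_deed), and O(file_key) is already established, so O(renew_deed).
The contrapositive of premise 5 (O(quarantine_license ⊃ ~renew_deed)) is O(renew_deed ⊃ ~quarantine_license), and O(renew_deed) is already established, so O(~quarantine_license).
So O(~quarantine_license) holds, i.e. quarantine_license is forbidden. None of the other listed options is forbidden under the premises.

quarantine_license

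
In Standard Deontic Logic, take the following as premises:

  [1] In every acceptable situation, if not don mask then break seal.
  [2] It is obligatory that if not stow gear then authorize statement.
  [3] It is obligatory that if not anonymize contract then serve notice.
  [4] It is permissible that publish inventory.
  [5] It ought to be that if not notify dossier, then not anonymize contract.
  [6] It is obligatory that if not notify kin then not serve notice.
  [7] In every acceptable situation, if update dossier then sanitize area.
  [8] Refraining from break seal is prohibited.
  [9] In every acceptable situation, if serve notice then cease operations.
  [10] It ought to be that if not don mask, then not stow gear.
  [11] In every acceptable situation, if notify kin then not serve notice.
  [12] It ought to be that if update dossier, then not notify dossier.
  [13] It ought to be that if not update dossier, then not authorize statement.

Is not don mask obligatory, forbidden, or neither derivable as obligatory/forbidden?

Forbidden

Premises 6 and 11 cover both cases: O(¬notify_kin → ¬serve_notice) and O(notify_kin → ¬serve_notice). Since ¬notify_kin ∨ notify_kin is a tautology, O(¬serve_notice) follows.
The contrapositive of premise 3 (O(¬anonymize_contract → serve_notice)) is O(¬serve_notice → anonymize_contract), and O(¬serve_notice) is already established, so O(anonymize_contract).
The contrapositive of premise 5 (O(¬notify_dossier → ¬anonymize_contract)) is O(anonymize_contract → notify_dossier), and O(anonymize_contract) is already established, so O(notify_dossier).
Premise 12, O(update_dossier → ¬notify_dossier), contraposes to O(notify_dossier → ¬update_dossier); with O(notify_dossier) we get O(¬update_dossier).
Premise 13 is O(¬update_dossier → ¬authorize_statement); since O(¬update_dossier), deontic closure gives O(¬authorize_statement).
Premise 2, O(¬stow_gear → authorize_statement), contraposes to O(¬authorize_statement → stow_gear); with O(¬authorize_statement) we get O(stow_gear).
Premise 10 is O(¬don_mask → ¬stow_gear); contrapositively O(stow_gear → don_mask). Since O(stow_gear) holds, K gives O(don_mask).
Premises 1, 4, 7, 8, 9 do not contribute to this derivation.
Thus O(don_mask), which is F(¬don_mask): ¬don_mask is forbidden.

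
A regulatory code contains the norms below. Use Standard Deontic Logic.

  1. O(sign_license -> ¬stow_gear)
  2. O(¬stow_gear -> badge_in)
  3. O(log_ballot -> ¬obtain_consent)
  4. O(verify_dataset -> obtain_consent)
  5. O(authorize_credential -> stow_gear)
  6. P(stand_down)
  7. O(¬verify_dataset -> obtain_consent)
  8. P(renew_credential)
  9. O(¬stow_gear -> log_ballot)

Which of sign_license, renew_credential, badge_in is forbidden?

sign_license

Premises 7 and 4 are O(¬verify_dataset -> obtain_consent) and O(verify_dataset -> obtain_consent); every ideal world satisfies ¬verify_dataset or verify_dataset, so in either case obtain_consent holds — hence O(obtain_consent).
The contrapositive of premise 3 (O(log_ballot -> ¬obtain_consent)) is O(obtain_consent -> ¬log_ballot), and O(obtain_consent) is already established, so O(¬log_ballot).
Premise 9 is O(¬stow_gear -> log_ballot); contrapositively O(¬log_ballot -> stow_gear). Since O(¬log_ballot) holds, K gives O(stow_gear).
Premise 1 is O(sign_license -> ¬stow_gear); contrapositively O(stow_gear -> ¬sign_license). Since O(stow_gear) holds, K gives O(¬sign_license).
So O(¬sign_license) holds, i.e. sign_license is forbidden. None of the other listed options is forbidden under the premises.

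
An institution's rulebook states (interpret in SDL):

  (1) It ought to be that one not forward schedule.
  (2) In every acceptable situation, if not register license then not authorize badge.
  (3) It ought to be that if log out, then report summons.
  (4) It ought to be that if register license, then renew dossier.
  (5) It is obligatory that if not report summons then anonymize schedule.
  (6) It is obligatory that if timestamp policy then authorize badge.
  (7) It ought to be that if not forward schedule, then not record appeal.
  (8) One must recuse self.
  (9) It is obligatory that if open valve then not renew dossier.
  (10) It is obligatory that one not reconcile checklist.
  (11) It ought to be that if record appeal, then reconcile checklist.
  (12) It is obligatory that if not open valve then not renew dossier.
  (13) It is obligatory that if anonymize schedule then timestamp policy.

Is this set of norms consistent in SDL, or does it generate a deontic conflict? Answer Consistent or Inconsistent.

Premise 11 is O(record_appeal → reconcile_checklist), but O(record_appeal) is not derivable from the premises, so it does not yield O(reconcile_checklist).
So O(reconcile_checklist) is not derivable, and the apparent clash with O(¬reconcile_checklist) does not arise.
A world satisfying every obligation exists (e.g. anonymize_schedule=false, authorize_badge=false, forward_schedule=false, log_out=false, open_valve=false, reconcile_checklist=false, record_appeal=false, recuse_self=true, register_license=false, renew_dossier=false, report_summons=true, timestamp_policy=false); no atom is both obligatory and forbidden, so the set is consistent.

Consistent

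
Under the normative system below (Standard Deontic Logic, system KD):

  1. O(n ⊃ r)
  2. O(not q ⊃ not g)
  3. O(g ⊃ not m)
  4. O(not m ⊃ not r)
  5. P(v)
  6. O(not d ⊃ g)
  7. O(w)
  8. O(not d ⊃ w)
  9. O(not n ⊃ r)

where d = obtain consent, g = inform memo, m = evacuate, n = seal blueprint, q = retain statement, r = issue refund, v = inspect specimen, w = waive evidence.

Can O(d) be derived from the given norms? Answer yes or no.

By case analysis on not n: premise 9 gives O(not n ⊃ r) and premise 1 gives O(n ⊃ r), so O(r) either way.
The contrapositive of premise 4 (O(not m ⊃ not r)) is O(r ⊃ m), and O(r) is already established, so O(m).
Premise 3, O(g ⊃ not m), contraposes to O(m ⊃ not g); with O(m) we get O(not g).
Premise 6 is O(not d ⊃ g); contrapositively O(not g ⊃ d). Since O(not g) holds, K gives O(d).
Premises 2, 5, 7, 8 do not contribute to this derivation.
So O(d) follows.

Yes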